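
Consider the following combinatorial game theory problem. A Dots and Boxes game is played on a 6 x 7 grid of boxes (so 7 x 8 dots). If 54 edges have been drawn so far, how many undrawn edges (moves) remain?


Grid: 6 x 7 boxes, i.e. 7 rows and 8 columns of dots.
Horizontal edges: (rows + 1) * cols = 7 * 7 = 49
Vertical edges: rows * (cols + 1) = 6 * 8 = 48
Total edges: 49 + 48 = 97
Edges drawn: 54
Remaining: 97 - 54 = 43

43


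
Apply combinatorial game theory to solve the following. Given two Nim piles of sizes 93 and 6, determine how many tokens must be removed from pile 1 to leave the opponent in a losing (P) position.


Piles: 93 and 6
Current XOR: 93 XOR 6 = 91 (non-zero, so this is an N-position).
To make the XOR zero, we need to find a move that balances the piles.
For pile 1 (size 93): target = 93 XOR 91 = 6
We reduce pile 1 from 93 to 6.
Tokens removed: 93 - 6 = 87
Verification: 6 XOR 6 = 0

87


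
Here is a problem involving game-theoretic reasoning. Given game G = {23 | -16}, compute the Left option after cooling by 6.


Original game: {23 | -16} (a switch {a | b} with a > b).
Cooling by t (for t below the temperature (a - b)/2 = 39/2) taxes each move by t: {a | b} cooled by t is {a - t | b + t}.
Cooling amount: t = 6
Cooled Left option: 23 - 6 = 17
Cooled Right option: -16 + 6 = -10
Cooled game: {17 | -10}
Left option = 17

17


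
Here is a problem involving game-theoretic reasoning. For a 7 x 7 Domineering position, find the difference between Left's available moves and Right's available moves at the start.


Board is 7 x 7 (rows x cols).
Left (vertical) placements: (rows-1) * cols = 6 * 7 = 42
Right (horizontal) placements: rows * (cols-1) = 7 * 6 = 42
Advantage = Left - Right = 42 - 42 = 0

0


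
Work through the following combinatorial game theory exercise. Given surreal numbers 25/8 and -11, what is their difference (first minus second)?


x = 25/8, y = -11
Converting to common denominator: 8
x = 25/8, y = -88/8
x - y = 25/8 - -11 = 113/8

113/8


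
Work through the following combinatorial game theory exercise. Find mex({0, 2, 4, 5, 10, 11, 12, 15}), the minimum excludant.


Set = {0, 2, 4, 5, 10, 11, 12, 15}
0 is in the set.
1 is NOT in the set. This is the mex.
mex = 1

1


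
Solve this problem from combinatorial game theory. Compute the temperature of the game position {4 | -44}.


The game is {4 | -44}, a switch {a | b} with numbers a > b.
Cooling {a | b} by t gives {a - t | b + t}, which stops being hot when a - t = b + t, i.e. at t = (a - b)/2. So the temperature of a switch is (a - b)/2.
Temperature = (Left option - Right option) / 2
= (4 - (-44)) / 2
= 48 / 2
= 24

24


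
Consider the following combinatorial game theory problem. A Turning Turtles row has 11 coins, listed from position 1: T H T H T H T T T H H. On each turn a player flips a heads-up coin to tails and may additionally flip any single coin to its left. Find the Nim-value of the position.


Coins: T H T H T H T T T H H
Key fact: a single head at position k behaves exactly like a Nim heap of size k (turning it to T and optionally flipping a coin at j < k corresponds to moving the heap from k to j, or to 0), and heads combine as a disjunctive sum (two heads at the same place would cancel, matching j XOR j = 0). So the Nim-value is the XOR of the 1-indexed positions of the heads.
Face-up positions (1-indexed): [2, 4, 6, 10, 11]
XOR 0 with 2: 0 XOR 2 = 2
XOR 2 with 4: 2 XOR 4 = 6
XOR 6 with 6: 6 XOR 6 = 0
XOR 0 with 10: 0 XOR 10 = 10
XOR 10 with 11: 10 XOR 11 = 1
Nim-value = 1

1


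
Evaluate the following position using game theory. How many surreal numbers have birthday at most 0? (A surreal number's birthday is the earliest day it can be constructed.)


Day 0: {|} = 0 is born. Count = 1.
Day n: the number of surreal numbers born by day n is 2^(n+1) - 1.
By day 0: 2^1 - 1 = 1
By day 0: 1 surreal numbers.

1


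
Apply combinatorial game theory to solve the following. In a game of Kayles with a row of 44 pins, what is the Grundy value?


Kayles: a move removes 1 or 2 adjacent pins from a contiguous row.
Removing pins from a row of k leaves two independent rows (a, b) with a + b = k - 1 (one pin) or a + b = k - 2 (two pins); an end removal gives a = 0.
By Sprague-Grundy, G(k) = mex{ G(a) XOR G(b) } over all these splits. G(0) = 0.
G(1): splits (0,0):0^0=0 -> mex({0}) = 1
G(2): splits (0,1):0^1=1 (0,0):0^0=0 -> mex({0, 1}) = 2
G(3): splits (0,2):0^2=2 (1,1):1^1=0 (0,1):0^1=1 -> mex({0, 1, 2}) = 3
G(4): splits (0,3):0^3=3 (1,2):1^2=3 (0,2):0^2=2 (1,1):1^1=0 -> mex({0, 2, 3}) = 1
G(5): splits (0,4):0^1=1 (1,3):1^3=2 (2,2):2^2=0 (0,3):0^3=3 (1,2):1^2=3 -> mex({0, 1, 2, 3}) = 4
G(6) = mex({0, 1, 2, 4}) = 3
G(7) = mex({0, 1, 3, 4, 5}) = 2
G(8) = mex({0, 2, 3, 5, 6}) = 1
G(9) = mex({0, 1, 2, 3, 6, 7}) = 4
G(10) = mex({0, 1, 3, 4, 5, 7}) = 2
G(11) = mex({0, 1, 2, 3, 4, 5}) = 6
G(12) = mex({0, 1, 2, 3, 5, 6, 7}) = 4
G(13) = mex({0, 2, 3, 4, 6, 7}) = 1
G(14) = mex({0, 1, 4, 5, 6, 7}) = 2
G(15) = mex({0, 1, 2, 3, 4, 5, 6}) = 7
G(16) = mex({0, 2, 3, 5, 6, 7}) = 1
G(17) = mex({0, 1, 2, 3, 5, 6, 7}) = 4
G(18) = mex({0, 1, 2, 4, 5, 6}) = 3
G(19) = mex({0, 1, 3, 4, 5, 7}) = 2
G(20) = mex({0, 2, 3, 4, 5, 6, 7}) = 1
G(21) = mex({0, 1, 2, 3, 5, 6, 7}) = 4
G(22) = mex({0, 1, 2, 3, 4, 5, 7}) = 6
G(23) = mex({0, 1, 2, 3, 4, 5, 6}) = 7
G(24) = mex({0, 1, 2, 3, 5, 6, 7}) = 4
G(25) = mex({0, 2, 3, 4, 6, 7}) = 1
G(26) = mex({0, 1, 3, 4, 5, 6, 7}) = 2
G(27) = mex({0, 1, 2, 3, 4, 5, 6, 7}) = 8
G(28) = mex({0, 1, 2, 3, 4, 6, 7, 8}) = 5
G(29) = mex({0, 1, 2, 3, 5, 6, 7, 8, 9}) = 4
G(30) = mex({0, 1, 2, 3, 4, 5, 6, 9, 10}) = 7
G(31) = mex({0, 1, 3, 4, 5, 7, 10, 11}) = 2
G(32) = mex({0, 2, 3, 4, 5, 6, 7, 9, 11}) = 1
G(33) = mex({0, 1, 2, 3, 4, 5, 6, 7, 9, 12}) = 8
G(34) = mex({0, 1, 2, 3, 4, 5, 7, 8, 11, 12}) = 6
G(35) = mex({0, 1, 2, 3, 4, 5, 6, 8, 9, 10, 11}) = 7
G(36) = mex({0, 1, 2, 3, 5, 6, 7, 9, 10}) = 4
G(37) = mex({0, 2, 3, 4, 6, 7, 9, 10, 11, 12}) = 1
G(38) = mex({0, 1, 3, 4, 5, 6, 7, 9, 10, 11, 12}) = 2
G(39) = mex({0, 1, 2, 4, 5, 6, 7, 9, 10, 12, 14}) = 3
G(40) = mex({0, 2, 3, 4, 6, 7, 11, 12, 14}) = 1
G(41) = mex({0, 1, 2, 3, 5, 6, 7, 9, 10, 11, 12}) = 4
G(42) = mex({0, 1, 2, 3, 4, 5, 6, 9, 10}) = 7
G(43) = mex({0, 1, 3, 4, 5, 7, 9, 10, 12, 15}) = 2
G(44) = mex({0, 2, 3, 4, 5, 6, 7, 9, 10, 12, 15}) = 1
Therefore G(44) = 1.

1


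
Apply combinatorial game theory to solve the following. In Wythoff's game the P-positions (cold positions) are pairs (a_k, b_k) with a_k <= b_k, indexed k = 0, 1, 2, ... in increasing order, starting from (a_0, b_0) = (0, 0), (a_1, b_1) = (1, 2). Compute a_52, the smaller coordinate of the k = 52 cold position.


By Wythoff's theorem, a_k = floor(k * phi) and b_k = floor(k * phi^2) = a_k + k, where phi = (1 + sqrt(5))/2 is the golden ratio.
phi = (1 + sqrt(5))/2 = 1.618034
k = 52
k * phi = 52 * 1.618034 = 84.137767
a_52 = floor(k * phi) = 84

84


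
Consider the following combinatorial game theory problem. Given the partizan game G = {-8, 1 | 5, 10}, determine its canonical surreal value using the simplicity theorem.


Left options: {-8, 1}, max = 1
Right options: {5, 10}, min = 5
All options are numbers and max(Left) < min(Right), so by the simplicity theorem the value is the simplest (earliest-born) number strictly between 1 and 5.
Integers 2 through 4 all lie strictly between 1 and 5.
Among integers, the simplest (lowest birthday = smallest |n|; 0 is born on day 0, +-n on day n) is 2.
No non-integer in the interval can be simpler: if x is a non-integer in the interval, then floor(x) or ceil(x) also lies in the interval (the interval contains an integer), and both are proper prefixes of x's sign expansion, i.e. born earlier. So the game value is 2.
Game value = 2

2


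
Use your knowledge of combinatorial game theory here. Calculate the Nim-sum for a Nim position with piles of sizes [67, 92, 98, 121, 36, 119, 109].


We need the XOR (exclusive or) of all pile sizes.
After XOR-ing pile 1 (size 67): 0 XOR 67 = 67
After XOR-ing pile 2 (size 92): 67 XOR 92 = 31
After XOR-ing pile 3 (size 98): 31 XOR 98 = 125
After XOR-ing pile 4 (size 121): 125 XOR 121 = 4
After XOR-ing pile 5 (size 36): 4 XOR 36 = 32
After XOR-ing pile 6 (size 119): 32 XOR 119 = 87
After XOR-ing pile 7 (size 109): 87 XOR 109 = 58
The Nim-value of this position is 58.

58


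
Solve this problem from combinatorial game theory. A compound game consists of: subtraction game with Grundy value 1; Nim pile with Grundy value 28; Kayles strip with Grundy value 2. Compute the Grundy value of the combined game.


By the Sprague-Grundy theorem, the Grundy value of a sum of games is the XOR of individual Grundy values.
subtraction game: Grundy value = 1. Running XOR: 0 XOR 1 = 1
Nim pile: Grundy value = 28. Running XOR: 1 XOR 28 = 29
Kayles strip: Grundy value = 2. Running XOR: 29 XOR 2 = 31
The combined Grundy value is 31.

31


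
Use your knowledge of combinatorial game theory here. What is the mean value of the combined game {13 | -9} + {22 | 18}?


G1 = {13 | -9}, G2 = {22 | 18}
Each is a switch {a | b} with numbers a > b; its mean value is (a + b)/2, and mean value is additive over game sums: m(G1 + G2) = m(G1) + m(G2).
Mean of G1 = (13 + (-9))/2 = 4/2 = 2
Mean of G2 = (22 + (18))/2 = 40/2 = 20
Mean of G1 + G2 = 2 + 20 = 22

22


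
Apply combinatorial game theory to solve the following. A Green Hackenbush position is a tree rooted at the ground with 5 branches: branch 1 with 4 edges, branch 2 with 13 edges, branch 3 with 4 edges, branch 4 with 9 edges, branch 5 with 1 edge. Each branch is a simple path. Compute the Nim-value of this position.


The tree has 5 branches from the ground vertex.
In Green Hackenbush, the Nim-value of a simple path of length k is k.
Branch 1: length 4, Nim-value = 4
Branch 2: length 13, Nim-value = 13
Branch 3: length 4, Nim-value = 4
Branch 4: length 9, Nim-value = 9
Branch 5: length 1, Nim-value = 1
Total Nim-value = XOR of all branch values:
0 XOR 4 = 4
4 XOR 13 = 9
9 XOR 4 = 13
13 XOR 9 = 4
4 XOR 1 = 5
Nim-value of the tree = 5

5


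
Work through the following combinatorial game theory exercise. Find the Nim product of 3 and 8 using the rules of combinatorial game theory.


Nim multiplication is bilinear over XOR: (u XOR v) * w = (u*w) XOR (v*w).
So we split each operand into its bit components and XOR the pairwise Nim products.
3 = 1 + 2 (as XOR of powers of 2).
8 = 8 (as XOR of powers of 2).
Using the standard Nim-product table on single bits:
  2*2 = 3,   2*4 = 8,   2*8 = 12,
  4*4 = 6,   4*8 = 11,  8*8 = 13,
and  1*x = x (identity), k*l = l*k (commutative).
Pairwise Nim products:
  1 * 8 = 8
  2 * 8 = 12
XOR them: 8 XOR 12 = 4.
Result: 3 * 8 = 4 (in Nim).

4


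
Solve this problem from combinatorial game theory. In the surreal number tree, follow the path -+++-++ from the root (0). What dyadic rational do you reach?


Sign expansion: -+++-++
Rule: track bounds (lo, hi), initially (-inf, +inf). On '+', the current value becomes lo and we move to the simplest number in (value, hi): value + 1 if hi = +inf, otherwise the midpoint (value + hi)/2. On '-', the current value becomes hi and we move to value - 1 if lo = -inf, otherwise the midpoint (lo + value)/2.
Start at 0.
Step 1: sign = -, move left. Bounds: (-inf, 0). Value = -1
Step 2: sign = +, move right. Bounds: (-1, 0). Value = -1/2
Step 3: sign = +, move right. Bounds: (-1/2, 0). Value = -1/4
Step 4: sign = +, move right. Bounds: (-1/4, 0). Value = -1/8
Step 5: sign = -, move left. Bounds: (-1/4, -1/8). Value = -3/16
Step 6: sign = +, move right. Bounds: (-3/16, -1/8). Value = -5/32
Step 7: sign = +, move right. Bounds: (-5/32, -1/8). Value = -9/64
The surreal number with sign expansion -+++-++ is -9/64.

-9/64


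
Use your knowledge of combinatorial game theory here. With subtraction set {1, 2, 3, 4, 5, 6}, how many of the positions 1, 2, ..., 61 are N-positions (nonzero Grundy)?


Subtraction set S = {1, 2, 3, 4, 5, 6}, so G(n) = n mod 7.
G(n) = 0 when n is a multiple of 7.
Multiples of 7 in [1, 61]: 8
N-positions (nonzero Grundy) = 61 - 8 = 53

53


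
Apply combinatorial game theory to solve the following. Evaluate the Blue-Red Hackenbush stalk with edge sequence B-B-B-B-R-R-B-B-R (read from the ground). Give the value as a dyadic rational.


Edges (from ground): B-B-B-B-R-R-B-B-R
By Berlekamp's sign-expansion rule, a Blue-Red Hackenbush stalk has the value of the surreal number whose sign sequence is the edge sequence with B -> + and R -> -.
Sign sequence: ++++--++-
Trace the sign expansion in the surreal number tree, starting from 0:
Edge 1: B (sign +) -> bounds (0, +inf), value = 1
Edge 2: B (sign +) -> bounds (1, +inf), value = 2
Edge 3: B (sign +) -> bounds (2, +inf), value = 3
Edge 4: B (sign +) -> bounds (3, +inf), value = 4
Edge 5: R (sign -) -> bounds (3, 4), value = 7/2
Edge 6: R (sign -) -> bounds (3, 7/2), value = 13/4
Edge 7: B (sign +) -> bounds (13/4, 7/2), value = 27/8
Edge 8: B (sign +) -> bounds (27/8, 7/2), value = 55/16
Edge 9: R (sign -) -> bounds (27/8, 55/16), value = 109/32
Game value = 109/32

109/32


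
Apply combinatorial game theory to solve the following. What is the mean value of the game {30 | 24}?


Game = {30 | 24}, a switch {a | b} with numbers a > b.
Its thermograph has left wall a - t and right wall b + t, which meet at t = (a - b)/2, where both equal (a + b)/2. So the mast (mean value) is at (a + b)/2.
Mean = (30 + (24))/2 = 54/2 = 27

27


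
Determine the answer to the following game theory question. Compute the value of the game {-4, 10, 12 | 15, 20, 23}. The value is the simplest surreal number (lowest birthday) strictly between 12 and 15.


Left options: {-4, 10, 12}, max = 12
Right options: {15, 20, 23}, min = 15
All options are numbers and max(Left) < min(Right), so by the simplicity theorem the value is the simplest (earliest-born) number strictly between 12 and 15.
Integers 13 through 14 all lie strictly between 12 and 15.
Among integers, the simplest (lowest birthday = smallest |n|; 0 is born on day 0, +-n on day n) is 13.
No non-integer in the interval can be simpler: if x is a non-integer in the interval, then floor(x) or ceil(x) also lies in the interval (the interval contains an integer), and both are proper prefixes of x's sign expansion, i.e. born earlier. So the game value is 13.
Game value = 13

13


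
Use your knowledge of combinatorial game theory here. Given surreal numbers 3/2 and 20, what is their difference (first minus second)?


x = 3/2, y = 20
Converting to common denominator: 2
x = 3/2, y = 40/2
x - y = 3/2 - 20 = -37/2

-37/2


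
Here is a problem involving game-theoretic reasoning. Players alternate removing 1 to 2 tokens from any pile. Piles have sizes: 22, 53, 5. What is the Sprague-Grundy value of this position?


Subtraction set: {1, 2}
For this subtraction set, G(n) = n mod 3 (period = max + 1 = 3).
Pile 1 (size 22): G(22) = 22 mod 3 = 1
Pile 2 (size 53): G(53) = 53 mod 3 = 2
Pile 3 (size 5): G(5) = 5 mod 3 = 2
Total Grundy value = XOR of all: 1 XOR 2 XOR 2 = 1

1


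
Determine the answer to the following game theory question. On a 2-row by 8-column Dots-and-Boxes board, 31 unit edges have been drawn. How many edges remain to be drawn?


Grid: 2 x 8 boxes, i.e. 3 rows and 9 columns of dots.
Horizontal edges: (rows + 1) * cols = 3 * 8 = 24
Vertical edges: rows * (cols + 1) = 2 * 9 = 18
Total edges: 24 + 18 = 42
Edges drawn: 31
Remaining: 42 - 31 = 11

11


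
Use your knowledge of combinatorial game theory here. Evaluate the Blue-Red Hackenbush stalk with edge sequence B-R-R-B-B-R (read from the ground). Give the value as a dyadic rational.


Edges (from ground): B-R-R-B-B-R
By Berlekamp's sign-expansion rule, a Blue-Red Hackenbush stalk has the value of the surreal number whose sign sequence is the edge sequence with B -> + and R -> -.
Sign sequence: +--++-
Trace the sign expansion in the surreal number tree, starting from 0:
Edge 1: B (sign +) -> bounds (0, +inf), value = 1
Edge 2: R (sign -) -> bounds (0, 1), value = 1/2
Edge 3: R (sign -) -> bounds (0, 1/2), value = 1/4
Edge 4: B (sign +) -> bounds (1/4, 1/2), value = 3/8
Edge 5: B (sign +) -> bounds (3/8, 1/2), value = 7/16
Edge 6: R (sign -) -> bounds (3/8, 7/16), value = 13/32
Game value = 13/32

13/32


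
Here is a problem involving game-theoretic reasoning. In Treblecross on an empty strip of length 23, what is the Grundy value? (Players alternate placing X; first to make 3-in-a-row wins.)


Treblecross: place X on empty cells; 3-in-a-row wins.
Playing within two cells of an existing X lets the opponent win at once, so sensible play treats the cells i-2..i+2 around each X as dead. The player left with no safe cell loses, so this is a normal-play take-away game on strips of safe cells.
Placing X at cell i (0-indexed) of a strip of k safe cells leaves independent strips of sizes max(0, i-2) and max(0, k-i-3). Hence G(k) = mex{ G(max(0,i-2)) XOR G(max(0,k-i-3)) : 0 <= i < k }, with G(0) = 0.
G(1): splits (0,0):0^0=0 -> mex({0}) = 1
G(2): splits (0,0):0^0=0 -> mex({0}) = 1
G(3): splits (0,0):0^0=0 -> mex({0}) = 1
G(4): splits (0,1):0^1=1 (0,0):0^0=0 -> mex({0, 1}) = 2
G(5): splits (0,2):0^1=1 (0,1):0^1=1 (0,0):0^0=0 -> mex({0, 1}) = 2
G(6) = mex({1}) = 0
G(7) = mex({0, 1, 2}) = 3
G(8) = mex({0, 1, 2}) = 3
G(9) = mex({0, 2}) = 1
G(10) = mex({0, 2, 3}) = 1
G(11) = mex({0, 3}) = 1
G(12) = mex({1, 3}) = 0
G(13) = mex({0, 1, 2, 3}) = 4
G(14) = mex({0, 1, 2}) = 3
G(15) = mex({0, 1, 2}) = 3
G(16) = mex({0, 1, 2, 4}) = 3
G(17) = mex({0, 1, 3, 4}) = 2
G(18) = mex({0, 1, 3, 4}) = 2
G(19) = mex({0, 1, 3, 5}) = 2
G(20) = mex({0, 1, 2, 3, 5}) = 4
G(21) = mex({0, 1, 2, 3, 5}) = 4
G(22) = mex({1, 2, 6}) = 0
G(23) = mex({0, 1, 2, 3, 4, 6}) = 5
Therefore G(23) = 5.

5


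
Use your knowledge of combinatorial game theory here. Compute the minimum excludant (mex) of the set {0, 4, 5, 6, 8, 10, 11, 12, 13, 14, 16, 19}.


Set = {0, 4, 5, 6, 8, 10, 11, 12, 13, 14, 16, 19}
0 is in the set.
1 is NOT in the set. This is the mex.
mex = 1

1


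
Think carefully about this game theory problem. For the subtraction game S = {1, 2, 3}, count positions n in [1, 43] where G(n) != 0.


Subtraction set S = {1, 2, 3}, so G(n) = n mod 4.
G(n) = 0 when n is a multiple of 4.
Multiples of 4 in [1, 43]: 10
N-positions (nonzero Grundy) = 43 - 10 = 33

33


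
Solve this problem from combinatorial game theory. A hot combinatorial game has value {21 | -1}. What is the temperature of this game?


The game is {21 | -1}, a switch {a | b} with numbers a > b.
Cooling {a | b} by t gives {a - t | b + t}, which stops being hot when a - t = b + t, i.e. at t = (a - b)/2. So the temperature of a switch is (a - b)/2.
Temperature = (Left option - Right option) / 2
= (21 - (-1)) / 2
= 22 / 2
= 11

11


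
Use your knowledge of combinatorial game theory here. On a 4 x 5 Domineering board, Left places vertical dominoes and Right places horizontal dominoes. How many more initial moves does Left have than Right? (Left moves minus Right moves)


Board is 4 x 5 (rows x cols).
Left (vertical) placements: (rows-1) * cols = 3 * 5 = 15
Right (horizontal) placements: rows * (cols-1) = 4 * 4 = 16
Advantage = Left - Right = 15 - 16 = -1

-1


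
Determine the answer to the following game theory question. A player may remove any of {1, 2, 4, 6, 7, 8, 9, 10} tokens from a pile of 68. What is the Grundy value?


The subtraction set is S = {1, 2, 4, 6, 7, 8, 9, 10}.
G(k) = mex{ G(k - s) : s in S, s <= k }. We compute iteratively: G(0) = 0.
G(1) = mex({0}) = 1
G(2) = mex({0, 1}) = 2
G(3) = mex({1, 2}) = 0
G(4) = mex({0, 2}) = 1
G(5) = mex({0, 1}) = 2
G(6) = mex({0, 1, 2}) = 3
G(7) = mex({0, 1, 2, 3}) = 4
G(8) = mex({0, 1, 2, 3, 4}) = 5
G(9) = mex({0, 1, 2, 4, 5}) = 3
G(10) = mex({0, 1, 2, 3, 5}) = 4
G(11) = mex({0, 1, 2, 3, 4}) = 5
G(12) = mex({0, 1, 2, 3, 4, 5}) = 6
G(13) = mex({0, 1, 2, 3, 4, 5, 6}) = 7
G(14) = mex({1, 2, 3, 4, 5, 6, 7}) = 0
G(15) = mex({0, 2, 3, 4, 5, 7}) = 1
G(16) = mex({0, 1, 3, 4, 5, 6}) = 2
G(17) = mex({1, 2, 3, 4, 5, 7}) = 0
G(18) = mex({0, 2, 3, 4, 5, 6}) = 1
G(19) = mex({0, 1, 3, 4, 5, 6, 7}) = 2
G(20) = mex({0, 1, 2, 4, 5, 6, 7}) = 3
G(21) = mex({0, 1, 2, 3, 5, 6, 7}) = 4
G(22) = mex({0, 1, 2, 3, 4, 6, 7}) = 5
G(23) = mex({0, 1, 2, 4, 5, 7}) = 3
Observe that G(14)..G(23) = 0, 1, 2, 0, 1, 2, 3, 4, 5, 3 repeats G(0)..G(9) = 0, 1, 2, 0, 1, 2, 3, 4, 5, 3.
For k >= max(S) = 10, G(k) is determined by the previous 10 values G(k-10)..G(k-1); a window of 10 consecutive values has recurred shifted by 14, so by induction G(k + 14) = G(k) for all k >= 0: the sequence is periodic from the start with period 14.
One period: G(0..13) = 0, 1, 2, 0, 1, 2, 3, 4, 5, 3, 4, 5, 6, 7.
68 mod 14 = 12, so G(68) = G(12) = 6.

6


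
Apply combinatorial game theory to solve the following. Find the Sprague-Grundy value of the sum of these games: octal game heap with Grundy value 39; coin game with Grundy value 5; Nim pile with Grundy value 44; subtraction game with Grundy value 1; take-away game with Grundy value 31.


By the Sprague-Grundy theorem, the Grundy value of a sum of games is the XOR of individual Grundy values.
octal game heap: Grundy value = 39. Running XOR: 0 XOR 39 = 39
coin game: Grundy value = 5. Running XOR: 39 XOR 5 = 34
Nim pile: Grundy value = 44. Running XOR: 34 XOR 44 = 14
subtraction game: Grundy value = 1. Running XOR: 14 XOR 1 = 15
take-away game: Grundy value = 31. Running XOR: 15 XOR 31 = 16
The combined Grundy value is 16.

16


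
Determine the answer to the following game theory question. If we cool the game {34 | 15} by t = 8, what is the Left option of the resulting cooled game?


Original game: {34 | 15} (a switch {a | b} with a > b).
Cooling by t (for t below the temperature (a - b)/2 = 19/2) taxes each move by t: {a | b} cooled by t is {a - t | b + t}.
Cooling amount: t = 8
Cooled Left option: 34 - 8 = 26
Cooled Right option: 15 + 8 = 23
Cooled game: {26 | 23}
Left option = 26

26


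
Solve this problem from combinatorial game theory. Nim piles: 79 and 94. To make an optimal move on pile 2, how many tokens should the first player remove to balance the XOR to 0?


Piles: 79 and 94
Current XOR: 79 XOR 94 = 17 (non-zero, so this is an N-position).
To make the XOR zero, we need to find a move that balances the piles.
For pile 2 (size 94): target = 94 XOR 17 = 79
We reduce pile 2 from 94 to 79.
Tokens removed: 94 - 79 = 15
Verification: 79 XOR 79 = 0

15


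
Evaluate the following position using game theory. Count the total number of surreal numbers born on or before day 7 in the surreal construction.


Day 0: {|} = 0 is born. Count = 1.
Day n: the number of surreal numbers born by day n is 2^(n+1) - 1.
By day 0: 2^1 - 1 = 1
By day 1: 2^2 - 1 = 3
By day 2: 2^3 - 1 = 7
By day 3: 2^4 - 1 = 15
By day 4: 2^5 - 1 = 31
By day 5: 2^6 - 1 = 63
By day 6: 2^7 - 1 = 127
By day 7: 2^8 - 1 = 255
By day 7: 255 surreal numbers.

255


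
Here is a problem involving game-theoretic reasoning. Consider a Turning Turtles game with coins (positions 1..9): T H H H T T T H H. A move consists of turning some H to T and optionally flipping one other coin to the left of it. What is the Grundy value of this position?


Coins: T H H H T T T H H
Key fact: a single head at position k behaves exactly like a Nim heap of size k (turning it to T and optionally flipping a coin at j < k corresponds to moving the heap from k to j, or to 0), and heads combine as a disjunctive sum (two heads at the same place would cancel, matching j XOR j = 0). So the Nim-value is the XOR of the 1-indexed positions of the heads.
Face-up positions (1-indexed): [2, 3, 4, 8, 9]
XOR 0 with 2: 0 XOR 2 = 2
XOR 2 with 3: 2 XOR 3 = 1
XOR 1 with 4: 1 XOR 4 = 5
XOR 5 with 8: 5 XOR 8 = 13
XOR 13 with 9: 13 XOR 9 = 4
Nim-value = 4

4


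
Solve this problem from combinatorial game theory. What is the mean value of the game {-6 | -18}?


Game = {-6 | -18}, a switch {a | b} with numbers a > b.
Its thermograph has left wall a - t and right wall b + t, which meet at t = (a - b)/2, where both equal (a + b)/2. So the mast (mean value) is at (a + b)/2.
Mean = (-6 + (-18))/2 = -24/2 = -12

-12


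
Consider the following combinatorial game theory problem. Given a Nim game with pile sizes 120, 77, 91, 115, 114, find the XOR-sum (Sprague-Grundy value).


We need the XOR (exclusive or) of all pile sizes.
After XOR-ing pile 1 (size 120): 0 XOR 120 = 120
After XOR-ing pile 2 (size 77): 120 XOR 77 = 53
After XOR-ing pile 3 (size 91): 53 XOR 91 = 110
After XOR-ing pile 4 (size 115): 110 XOR 115 = 29
After XOR-ing pile 5 (size 114): 29 XOR 114 = 111
The Nim-value of this position is 111.

111


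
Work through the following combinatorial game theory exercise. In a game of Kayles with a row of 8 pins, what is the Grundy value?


Kayles: a move removes 1 or 2 adjacent pins from a contiguous row.
Removing pins from a row of k leaves two independent rows (a, b) with a + b = k - 1 (one pin) or a + b = k - 2 (two pins); an end removal gives a = 0.
By Sprague-Grundy, G(k) = mex{ G(a) XOR G(b) } over all these splits. G(0) = 0.
G(1): splits (0,0):0^0=0 -> mex({0}) = 1
G(2): splits (0,1):0^1=1 (0,0):0^0=0 -> mex({0, 1}) = 2
G(3): splits (0,2):0^2=2 (1,1):1^1=0 (0,1):0^1=1 -> mex({0, 1, 2}) = 3
G(4): splits (0,3):0^3=3 (1,2):1^2=3 (0,2):0^2=2 (1,1):1^1=0 -> mex({0, 2, 3}) = 1
G(5): splits (0,4):0^1=1 (1,3):1^3=2 (2,2):2^2=0 (0,3):0^3=3 (1,2):1^2=3 -> mex({0, 1, 2, 3}) = 4
G(6) = mex({0, 1, 2, 4}) = 3
G(7) = mex({0, 1, 3, 4, 5}) = 2
G(8) = mex({0, 2, 3, 5, 6}) = 1
Therefore G(8) = 1.

1


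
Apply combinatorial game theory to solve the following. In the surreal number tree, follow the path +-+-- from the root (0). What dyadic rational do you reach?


Sign expansion: +-+--
Rule: track bounds (lo, hi), initially (-inf, +inf). On '+', the current value becomes lo and we move to the simplest number in (value, hi): value + 1 if hi = +inf, otherwise the midpoint (value + hi)/2. On '-', the current value becomes hi and we move to value - 1 if lo = -inf, otherwise the midpoint (lo + value)/2.
Start at 0.
Step 1: sign = +, move right. Bounds: (0, +inf). Value = 1
Step 2: sign = -, move left. Bounds: (0, 1). Value = 1/2
Step 3: sign = +, move right. Bounds: (1/2, 1). Value = 3/4
Step 4: sign = -, move left. Bounds: (1/2, 3/4). Value = 5/8
Step 5: sign = -, move left. Bounds: (1/2, 5/8). Value = 9/16
The surreal number with sign expansion +-+-- is 9/16.

9/16


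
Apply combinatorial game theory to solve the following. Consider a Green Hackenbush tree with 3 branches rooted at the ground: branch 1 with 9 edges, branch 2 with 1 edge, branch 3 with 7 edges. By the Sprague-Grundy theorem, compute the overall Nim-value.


The tree has 3 branches from the ground vertex.
In Green Hackenbush, the Nim-value of a simple path of length k is k.
Branch 1: length 9, Nim-value = 9
Branch 2: length 1, Nim-value = 1
Branch 3: length 7, Nim-value = 7
Total Nim-value = XOR of all branch values:
0 XOR 9 = 9
9 XOR 1 = 8
8 XOR 7 = 15
Nim-value of the tree = 15

15


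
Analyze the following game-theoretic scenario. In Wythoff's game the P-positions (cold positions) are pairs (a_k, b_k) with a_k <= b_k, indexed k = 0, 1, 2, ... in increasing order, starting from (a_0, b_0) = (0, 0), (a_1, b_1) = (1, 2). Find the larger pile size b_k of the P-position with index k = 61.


By Wythoff's theorem, a_k = floor(k * phi) and b_k = floor(k * phi^2) = a_k + k, where phi = (1 + sqrt(5))/2 is the golden ratio.
phi = (1 + sqrt(5))/2 = 1.618034
phi^2 = phi + 1 = 2.618034
k = 61
k * phi^2 = 61 * 2.618034 = 159.700073
b_61 = floor(k * phi^2) = 159 (check: a_61 + k = 98 + 61 = 159)

159


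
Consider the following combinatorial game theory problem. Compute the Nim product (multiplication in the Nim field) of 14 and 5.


Nim multiplication is bilinear over XOR: (u XOR v) * w = (u*w) XOR (v*w).
So we split each operand into its bit components and XOR the pairwise Nim products.
14 = 2 + 4 + 8 (as XOR of powers of 2).
5 = 1 + 4 (as XOR of powers of 2).
Using the standard Nim-product table on single bits:
  2*2 = 3,   2*4 = 8,   2*8 = 12,
  4*4 = 6,   4*8 = 11,  8*8 = 13,
and  1*x = x (identity), k*l = l*k (commutative).
Pairwise Nim products:
  2 * 1 = 2
  2 * 4 = 8
  4 * 1 = 4
  4 * 4 = 6
  8 * 1 = 8
  8 * 4 = 11
XOR them: 2 XOR 8 XOR 4 XOR 6 XOR 8 XOR 11 = 11.
Result: 14 * 5 = 11 (in Nim).

11


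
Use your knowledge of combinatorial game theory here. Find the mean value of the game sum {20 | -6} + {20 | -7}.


G1 = {20 | -6}, G2 = {20 | -7}
Each is a switch {a | b} with numbers a > b; its mean value is (a + b)/2, and mean value is additive over game sums: m(G1 + G2) = m(G1) + m(G2).
Mean of G1 = (20 + (-6))/2 = 14/2 = 7
Mean of G2 = (20 + (-7))/2 = 13/2 = 13/2
Mean of G1 + G2 = 7 + 13/2 = 27/2

27/2


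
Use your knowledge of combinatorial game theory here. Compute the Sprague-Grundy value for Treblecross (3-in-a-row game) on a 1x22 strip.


Treblecross: place X on empty cells; 3-in-a-row wins.
Playing within two cells of an existing X lets the opponent win at once, so sensible play treats the cells i-2..i+2 around each X as dead. The player left with no safe cell loses, so this is a normal-play take-away game on strips of safe cells.
Placing X at cell i (0-indexed) of a strip of k safe cells leaves independent strips of sizes max(0, i-2) and max(0, k-i-3). Hence G(k) = mex{ G(max(0,i-2)) XOR G(max(0,k-i-3)) : 0 <= i < k }, with G(0) = 0.
G(1): splits (0,0):0^0=0 -> mex({0}) = 1
G(2): splits (0,0):0^0=0 -> mex({0}) = 1
G(3): splits (0,0):0^0=0 -> mex({0}) = 1
G(4): splits (0,1):0^1=1 (0,0):0^0=0 -> mex({0, 1}) = 2
G(5): splits (0,2):0^1=1 (0,1):0^1=1 (0,0):0^0=0 -> mex({0, 1}) = 2
G(6) = mex({1}) = 0
G(7) = mex({0, 1, 2}) = 3
G(8) = mex({0, 1, 2}) = 3
G(9) = mex({0, 2}) = 1
G(10) = mex({0, 2, 3}) = 1
G(11) = mex({0, 3}) = 1
G(12) = mex({1, 3}) = 0
G(13) = mex({0, 1, 2, 3}) = 4
G(14) = mex({0, 1, 2}) = 3
G(15) = mex({0, 1, 2}) = 3
G(16) = mex({0, 1, 2, 4}) = 3
G(17) = mex({0, 1, 3, 4}) = 2
G(18) = mex({0, 1, 3, 4}) = 2
G(19) = mex({0, 1, 3, 5}) = 2
G(20) = mex({0, 1, 2, 3, 5}) = 4
G(21) = mex({0, 1, 2, 3, 5}) = 4
G(22) = mex({1, 2, 6}) = 0
Therefore G(22) = 0.

0


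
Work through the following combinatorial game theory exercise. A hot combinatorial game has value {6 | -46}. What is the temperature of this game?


The game is {6 | -46}, a switch {a | b} with numbers a > b.
Cooling {a | b} by t gives {a - t | b + t}, which stops being hot when a - t = b + t, i.e. at t = (a - b)/2. So the temperature of a switch is (a - b)/2.
Temperature = (Left option - Right option) / 2
= (6 - (-46)) / 2
= 52 / 2
= 26

26


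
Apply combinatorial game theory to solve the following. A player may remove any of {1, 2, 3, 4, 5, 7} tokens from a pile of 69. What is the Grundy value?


The subtraction set is S = {1, 2, 3, 4, 5, 7}.
G(k) = mex{ G(k - s) : s in S, s <= k }. We compute iteratively: G(0) = 0.
G(1) = mex({0}) = 1
G(2) = mex({0, 1}) = 2
G(3) = mex({0, 1, 2}) = 3
G(4) = mex({0, 1, 2, 3}) = 4
G(5) = mex({0, 1, 2, 3, 4}) = 5
G(6) = mex({1, 2, 3, 4, 5}) = 0
G(7) = mex({0, 2, 3, 4, 5}) = 1
G(8) = mex({0, 1, 3, 4, 5}) = 2
G(9) = mex({0, 1, 2, 4, 5}) = 3
G(10) = mex({0, 1, 2, 3, 5}) = 4
G(11) = mex({0, 1, 2, 3, 4}) = 5
G(12) = mex({1, 2, 3, 4, 5}) = 0
Observe that G(6)..G(12) = 0, 1, 2, 3, 4, 5, 0 repeats G(0)..G(6) = 0, 1, 2, 3, 4, 5, 0.
For k >= max(S) = 7, G(k) is determined by the previous 7 values G(k-7)..G(k-1); a window of 7 consecutive values has recurred shifted by 6, so by induction G(k + 6) = G(k) for all k >= 0: the sequence is periodic from the start with period 6.
One period: G(0..5) = 0, 1, 2, 3, 4, 5.
69 mod 6 = 3, so G(69) = G(3) = 3.

3


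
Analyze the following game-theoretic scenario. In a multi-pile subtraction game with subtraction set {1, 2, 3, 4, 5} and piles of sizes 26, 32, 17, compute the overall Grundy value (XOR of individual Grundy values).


Subtraction set: {1, 2, 3, 4, 5}
For this subtraction set, G(n) = n mod 6 (period = max + 1 = 6).
Pile 1 (size 26): G(26) = 26 mod 6 = 2
Pile 2 (size 32): G(32) = 32 mod 6 = 2
Pile 3 (size 17): G(17) = 17 mod 6 = 5
Total Grundy value = XOR of all: 2 XOR 2 XOR 5 = 5

5


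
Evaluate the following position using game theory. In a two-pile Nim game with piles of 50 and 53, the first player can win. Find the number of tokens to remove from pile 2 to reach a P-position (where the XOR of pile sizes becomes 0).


Piles: 50 and 53
Current XOR: 50 XOR 53 = 7 (non-zero, so this is an N-position).
To make the XOR zero, we need to find a move that balances the piles.
For pile 2 (size 53): target = 53 XOR 7 = 50
We reduce pile 2 from 53 to 50.
Tokens removed: 53 - 50 = 3
Verification: 50 XOR 50 = 0

3


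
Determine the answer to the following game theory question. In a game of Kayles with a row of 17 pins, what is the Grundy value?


Kayles: a move removes 1 or 2 adjacent pins from a contiguous row.
Removing pins from a row of k leaves two independent rows (a, b) with a + b = k - 1 (one pin) or a + b = k - 2 (two pins); an end removal gives a = 0.
By Sprague-Grundy, G(k) = mex{ G(a) XOR G(b) } over all these splits. G(0) = 0.
G(1): splits (0,0):0^0=0 -> mex({0}) = 1
G(2): splits (0,1):0^1=1 (0,0):0^0=0 -> mex({0, 1}) = 2
G(3): splits (0,2):0^2=2 (1,1):1^1=0 (0,1):0^1=1 -> mex({0, 1, 2}) = 3
G(4): splits (0,3):0^3=3 (1,2):1^2=3 (0,2):0^2=2 (1,1):1^1=0 -> mex({0, 2, 3}) = 1
G(5): splits (0,4):0^1=1 (1,3):1^3=2 (2,2):2^2=0 (0,3):0^3=3 (1,2):1^2=3 -> mex({0, 1, 2, 3}) = 4
G(6) = mex({0, 1, 2, 4}) = 3
G(7) = mex({0, 1, 3, 4, 5}) = 2
G(8) = mex({0, 2, 3, 5, 6}) = 1
G(9) = mex({0, 1, 2, 3, 6, 7}) = 4
G(10) = mex({0, 1, 3, 4, 5, 7}) = 2
G(11) = mex({0, 1, 2, 3, 4, 5}) = 6
G(12) = mex({0, 1, 2, 3, 5, 6, 7}) = 4
G(13) = mex({0, 2, 3, 4, 6, 7}) = 1
G(14) = mex({0, 1, 4, 5, 6, 7}) = 2
G(15) = mex({0, 1, 2, 3, 4, 5, 6}) = 7
G(16) = mex({0, 2, 3, 5, 6, 7}) = 1
G(17) = mex({0, 1, 2, 3, 5, 6, 7}) = 4
Therefore G(17) = 4.

4


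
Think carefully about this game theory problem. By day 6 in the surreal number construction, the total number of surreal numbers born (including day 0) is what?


Day 0: {|} = 0 is born. Count = 1.
Day n: the number of surreal numbers born by day n is 2^(n+1) - 1.
By day 0: 2^1 - 1 = 1
By day 1: 2^2 - 1 = 3
By day 2: 2^3 - 1 = 7
By day 3: 2^4 - 1 = 15
By day 4: 2^5 - 1 = 31
By day 5: 2^6 - 1 = 63
By day 6: 2^7 - 1 = 127
By day 6: 127 surreal numbers.

127


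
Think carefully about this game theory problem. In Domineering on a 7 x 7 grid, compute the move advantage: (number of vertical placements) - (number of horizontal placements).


Board is 7 x 7 (rows x cols).
Left (vertical) placements: (rows-1) * cols = 6 * 7 = 42
Right (horizontal) placements: rows * (cols-1) = 7 * 6 = 42
Advantage = Left - Right = 42 - 42 = 0

0


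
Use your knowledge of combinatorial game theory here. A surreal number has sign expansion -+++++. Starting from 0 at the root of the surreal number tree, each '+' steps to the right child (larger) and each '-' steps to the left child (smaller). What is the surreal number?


Sign expansion: -+++++
Rule: track bounds (lo, hi), initially (-inf, +inf). On '+', the current value becomes lo and we move to the simplest number in (value, hi): value + 1 if hi = +inf, otherwise the midpoint (value + hi)/2. On '-', the current value becomes hi and we move to value - 1 if lo = -inf, otherwise the midpoint (lo + value)/2.
Start at 0.
Step 1: sign = -, move left. Bounds: (-inf, 0). Value = -1
Step 2: sign = +, move right. Bounds: (-1, 0). Value = -1/2
Step 3: sign = +, move right. Bounds: (-1/2, 0). Value = -1/4
Step 4: sign = +, move right. Bounds: (-1/4, 0). Value = -1/8
Step 5: sign = +, move right. Bounds: (-1/8, 0). Value = -1/16
Step 6: sign = +, move right. Bounds: (-1/16, 0). Value = -1/32
The surreal number with sign expansion -+++++ is -1/32.

-1/32


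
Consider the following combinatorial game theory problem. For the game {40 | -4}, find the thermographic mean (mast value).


Game = {40 | -4}, a switch {a | b} with numbers a > b.
Its thermograph has left wall a - t and right wall b + t, which meet at t = (a - b)/2, where both equal (a + b)/2. So the mast (mean value) is at (a + b)/2.
Mean = (40 + (-4))/2 = 36/2 = 18

18


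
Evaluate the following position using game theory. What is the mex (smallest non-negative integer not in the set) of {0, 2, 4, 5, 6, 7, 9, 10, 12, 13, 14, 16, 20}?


Set = {0, 2, 4, 5, 6, 7, 9, 10, 12, 13, 14, 16, 20}
0 is in the set.
1 is NOT in the set. This is the mex.
mex = 1

1


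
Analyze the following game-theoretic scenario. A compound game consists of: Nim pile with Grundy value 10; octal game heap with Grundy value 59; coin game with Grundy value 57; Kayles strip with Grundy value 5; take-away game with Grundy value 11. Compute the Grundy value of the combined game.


By the Sprague-Grundy theorem, the Grundy value of a sum of games is the XOR of individual Grundy values.
Nim pile: Grundy value = 10. Running XOR: 0 XOR 10 = 10
octal game heap: Grundy value = 59. Running XOR: 10 XOR 59 = 49
coin game: Grundy value = 57. Running XOR: 49 XOR 57 = 8
Kayles strip: Grundy value = 5. Running XOR: 8 XOR 5 = 13
take-away game: Grundy value = 11. Running XOR: 13 XOR 11 = 6
The combined Grundy value is 6.

6


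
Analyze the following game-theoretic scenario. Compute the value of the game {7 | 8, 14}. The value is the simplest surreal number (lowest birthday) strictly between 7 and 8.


Left options: {7}, max = 7
Right options: {8, 14}, min = 8
All options are numbers and max(Left) < min(Right), so by the simplicity theorem the value is the simplest (earliest-born) number strictly between 7 and 8.
No integer lies strictly between 7 and 8, so the value is the dyadic rational m/2^k in the interval with the smallest k (then m odd); search k = 1, 2, ...:
Denominator 2: 15/2 lies strictly between 7 and 8 -- found.
The simplest number in the interval is 15/2.
Game value = 15/2

15/2


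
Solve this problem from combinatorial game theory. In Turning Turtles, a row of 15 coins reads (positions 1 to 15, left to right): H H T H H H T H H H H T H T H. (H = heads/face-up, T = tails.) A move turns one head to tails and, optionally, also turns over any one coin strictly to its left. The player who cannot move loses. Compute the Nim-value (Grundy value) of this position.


Coins: H H T H H H T H H H H T H T H
Key fact: a single head at position k behaves exactly like a Nim heap of size k (turning it to T and optionally flipping a coin at j < k corresponds to moving the heap from k to j, or to 0), and heads combine as a disjunctive sum (two heads at the same place would cancel, matching j XOR j = 0). So the Nim-value is the XOR of the 1-indexed positions of the heads.
Face-up positions (1-indexed): [1, 2, 4, 5, 6, 8, 9, 10, 11, 13, 15]
XOR 0 with 1: 0 XOR 1 = 1
XOR 1 with 2: 1 XOR 2 = 3
XOR 3 with 4: 3 XOR 4 = 7
XOR 7 with 5: 7 XOR 5 = 2
XOR 2 with 6: 2 XOR 6 = 4
XOR 4 with 8: 4 XOR 8 = 12
XOR 12 with 9: 12 XOR 9 = 5
XOR 5 with 10: 5 XOR 10 = 15
XOR 15 with 11: 15 XOR 11 = 4
XOR 4 with 13: 4 XOR 13 = 9
XOR 9 with 15: 9 XOR 15 = 6
Nim-value = 6

6


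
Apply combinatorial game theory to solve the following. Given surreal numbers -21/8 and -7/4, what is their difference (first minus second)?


x = -21/8, y = -7/4
Converting to common denominator: 8
x = -21/8, y = -14/8
x - y = -21/8 - -7/4 = -7/8

-7/8


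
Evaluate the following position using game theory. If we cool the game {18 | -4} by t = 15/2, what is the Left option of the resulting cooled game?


Original game: {18 | -4} (a switch {a | b} with a > b).
Cooling by t (for t below the temperature (a - b)/2 = 11) taxes each move by t: {a | b} cooled by t is {a - t | b + t}.
Cooling amount: t = 15/2
Cooled Left option: 18 - 15/2 = 21/2
Cooled Right option: -4 + 15/2 = 7/2
Cooled game: {21/2 | 7/2}
Left option = 21/2

21/2


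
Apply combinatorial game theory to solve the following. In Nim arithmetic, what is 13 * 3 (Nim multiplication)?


Nim multiplication is bilinear over XOR: (u XOR v) * w = (u*w) XOR (v*w).
So we split each operand into its bit components and XOR the pairwise Nim products.
13 = 1 + 4 + 8 (as XOR of powers of 2).
3 = 1 + 2 (as XOR of powers of 2).
Using the standard Nim-product table on single bits:
  2*2 = 3,   2*4 = 8,   2*8 = 12,
  4*4 = 6,   4*8 = 11,  8*8 = 13,
and  1*x = x (identity), k*l = l*k (commutative).
Pairwise Nim products:
  1 * 1 = 1
  1 * 2 = 2
  4 * 1 = 4
  4 * 2 = 8
  8 * 1 = 8
  8 * 2 = 12
XOR them: 1 XOR 2 XOR 4 XOR 8 XOR 8 XOR 12 = 11.
Result: 13 * 3 = 11 (in Nim).

11
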